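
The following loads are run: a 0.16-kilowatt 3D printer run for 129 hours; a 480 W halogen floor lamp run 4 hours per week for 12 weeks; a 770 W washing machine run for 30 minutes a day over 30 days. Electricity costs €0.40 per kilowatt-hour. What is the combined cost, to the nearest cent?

3D printer: 0.16 kW × 129 h = 20.64 kWh
halogen floor lamp: Runtime = 4 h/week × 12 weeks = 48 h
halogen floor lamp: 0.48 kW × 48 h = 23.04 kWh
washing machine: Runtime = 30 min × 30 = 900 min = 15 h
washing machine: 0.77 kW × 15 h = 11.55 kWh
Total energy = 55.23 kWh
Cost = 55.23 × €0.40 = €22.09

€22.09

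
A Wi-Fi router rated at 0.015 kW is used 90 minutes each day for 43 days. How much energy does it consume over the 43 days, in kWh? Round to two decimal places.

0.97 kWh

Runtime = 90 min × 43 = 3870 min = 64.5 h
Energy = 0.015 kW × 64.5 h = 0.9675 kWh ≈ 0.97 kWh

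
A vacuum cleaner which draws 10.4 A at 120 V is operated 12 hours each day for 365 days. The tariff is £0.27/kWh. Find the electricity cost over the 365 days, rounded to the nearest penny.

Power = 10.4 A × 120 V = 1248 W = 1.248 kW
Runtime = 12 h/day × 365 days = 4380 h
Energy = 1.248 kW × 4380 h = 5466.24 kWh
Cost = 5466.24 kWh × £0.27/kWh = £1475.88

£1475.88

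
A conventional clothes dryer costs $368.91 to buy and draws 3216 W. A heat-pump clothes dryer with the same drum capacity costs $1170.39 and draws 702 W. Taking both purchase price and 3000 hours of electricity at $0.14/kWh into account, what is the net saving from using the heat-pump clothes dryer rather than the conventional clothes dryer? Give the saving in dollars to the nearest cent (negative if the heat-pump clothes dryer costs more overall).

$254.40

conventional clothes dryer: $368.91 + (3216/1000) kW × 3000 h × $0.14 = $368.91 + $1350.72 = $1719.63
heat-pump clothes dryer: $1170.39 + (702/1000) kW × 3000 h × $0.14 = $1170.39 + $294.84 = $1465.23
Saving = $1719.63 − $1465.23 = $254.4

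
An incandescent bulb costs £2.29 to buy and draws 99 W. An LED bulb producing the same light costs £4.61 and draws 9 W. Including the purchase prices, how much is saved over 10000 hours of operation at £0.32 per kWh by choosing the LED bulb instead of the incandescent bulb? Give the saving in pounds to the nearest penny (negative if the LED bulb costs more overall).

£285.68

incandescent bulb: £2.29 + (99/1000) kW × 10000 h × £0.32 = £2.29 + £316.8 = £319.09
LED bulb: £4.61 + (9/1000) kW × 10000 h × £0.32 = £4.61 + £28.8 = £33.41
Saving = £319.09 − £33.41 = £285.68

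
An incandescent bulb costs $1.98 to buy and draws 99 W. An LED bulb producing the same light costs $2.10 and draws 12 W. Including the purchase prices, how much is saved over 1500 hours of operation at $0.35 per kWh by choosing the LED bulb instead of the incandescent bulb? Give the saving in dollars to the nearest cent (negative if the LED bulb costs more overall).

$45.56

incandescent bulb: $1.98 + (99/1000) kW × 1500 h × $0.35 = $1.98 + $51.975 = $53.955
LED bulb: $2.10 + (12/1000) kW × 1500 h × $0.35 = $2.10 + $6.3 = $8.4
Saving = $53.955 − $8.4 = $45.555 → $45.56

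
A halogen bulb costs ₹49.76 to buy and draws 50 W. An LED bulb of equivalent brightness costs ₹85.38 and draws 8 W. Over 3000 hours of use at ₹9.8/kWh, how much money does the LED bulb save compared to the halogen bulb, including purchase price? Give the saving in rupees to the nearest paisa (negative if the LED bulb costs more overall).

₹1199.18

halogen bulb: ₹49.76 + (50/1000) kW × 3000 h × ₹9.8 = ₹49.76 + ₹1470 = ₹1519.76
LED bulb: ₹85.38 + (8/1000) kW × 3000 h × ₹9.8 = ₹85.38 + ₹235.2 = ₹320.58
Saving = ₹1519.76 − ₹320.58 = ₹1199.18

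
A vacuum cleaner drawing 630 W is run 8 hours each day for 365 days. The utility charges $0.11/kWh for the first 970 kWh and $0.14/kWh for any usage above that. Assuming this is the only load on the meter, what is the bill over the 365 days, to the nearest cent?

$228.44

Runtime = 8 h/day × 365 days = 2920 h
Energy = 0.63 kW × 2920 h = 1839.6 kWh
Tier 1 (0–970 kWh): 970 × $0.11 = $106.7
Above 970 kWh: 869.6 × $0.14 = $121.744
Bill = $228.44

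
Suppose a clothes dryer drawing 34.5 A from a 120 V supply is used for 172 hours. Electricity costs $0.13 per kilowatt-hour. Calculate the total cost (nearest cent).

Power = 34.5 A × 120 V = 4140 W = 4.14 kW
Energy = 4.14 kW × 172 h = 712.08 kWh
Cost = 712.08 kWh × $0.13/kWh = $92.57

$92.57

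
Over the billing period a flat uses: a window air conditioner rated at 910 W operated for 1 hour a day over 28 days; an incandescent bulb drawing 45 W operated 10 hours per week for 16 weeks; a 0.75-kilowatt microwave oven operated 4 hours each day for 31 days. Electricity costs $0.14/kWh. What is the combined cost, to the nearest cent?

$17.60

window air conditioner: Runtime = 1 h/day × 28 days = 28 h
window air conditioner: 0.91 kW × 28 h = 25.48 kWh
incandescent bulb: Runtime = 10 h/week × 16 weeks = 160 h
incandescent bulb: 0.045 kW × 160 h = 7.2 kWh
microwave oven: Runtime = 4 h/day × 31 days = 124 h
microwave oven: 0.75 kW × 124 h = 93 kWh
Total energy = 125.68 kWh
Cost = 125.68 × $0.14 = $17.60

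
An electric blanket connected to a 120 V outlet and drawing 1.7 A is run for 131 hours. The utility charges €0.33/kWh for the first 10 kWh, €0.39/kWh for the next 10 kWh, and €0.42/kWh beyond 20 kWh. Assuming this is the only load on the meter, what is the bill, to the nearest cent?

€10.02

Power = 1.7 A × 120 V = 204 W = 0.204 kW
Energy = 0.204 kW × 131 h = 26.724 kWh
Tier 1 (0–10 kWh): 10 × €0.33 = €3.3
Tier 2 (10–20 kWh): 10 × €0.39 = €3.9
Above 20 kWh: 6.724 × €0.42 = €2.82408
Bill = €10.02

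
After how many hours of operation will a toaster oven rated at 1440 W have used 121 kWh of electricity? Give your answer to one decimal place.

Hours = 121 kWh ÷ 1.44 kW = 84.0 h

84.0 h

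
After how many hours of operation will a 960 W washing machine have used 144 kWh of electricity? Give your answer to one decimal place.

Hours = 144 kWh ÷ 0.96 kW = 150.0 h

150.0 h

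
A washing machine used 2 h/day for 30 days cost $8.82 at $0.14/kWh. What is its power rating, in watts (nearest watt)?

Energy = $8.82 ÷ $0.14/kWh = 63 kWh
Runtime = 2 h/day × 30 days = 60 h
Power = 63 kWh ÷ 60 h = 1.05 kW = 1050 W

1050 W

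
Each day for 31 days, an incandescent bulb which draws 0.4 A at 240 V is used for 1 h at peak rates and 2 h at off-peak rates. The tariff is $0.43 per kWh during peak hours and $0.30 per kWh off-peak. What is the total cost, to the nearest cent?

$3.07

Power = 0.4 A × 240 V = 96 W = 0.096 kW
Peak energy = 0.096 kW × 1 h × 31 = 2.976 kWh
Off-peak energy = 0.096 kW × 2 h × 31 = 5.952 kWh
Cost = 2.976 × $0.43 + 5.952 × $0.30 = $1.27968 + $1.7856 = $3.07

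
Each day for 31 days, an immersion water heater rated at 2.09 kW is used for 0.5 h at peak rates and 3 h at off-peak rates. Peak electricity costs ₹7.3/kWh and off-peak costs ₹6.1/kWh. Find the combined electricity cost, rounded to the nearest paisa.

Peak energy = 2.09 kW × 0.5 h × 31 = 32.395 kWh
Off-peak energy = 2.09 kW × 3 h × 31 = 194.37 kWh
Cost = 32.395 × ₹7.3 + 194.37 × ₹6.1 = ₹236.4835 + ₹1185.657 = ₹1422.14

₹1422.14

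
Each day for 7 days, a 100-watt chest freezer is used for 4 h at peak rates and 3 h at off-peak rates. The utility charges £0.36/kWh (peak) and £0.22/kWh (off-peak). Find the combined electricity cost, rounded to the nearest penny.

£1.47

Peak energy = 0.1 kW × 4 h × 7 = 2.8 kWh
Off-peak energy = 0.1 kW × 3 h × 7 = 2.1 kWh
Cost = 2.8 × £0.36 + 2.1 × £0.22 = £1.008 + £0.462 = £1.47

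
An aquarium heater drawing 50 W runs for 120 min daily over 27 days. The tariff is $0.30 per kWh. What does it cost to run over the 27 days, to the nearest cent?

$0.81

Runtime = 120 min × 27 = 3240 min = 54 h
Energy = 0.05 kW × 54 h = 2.7 kWh
Cost = 2.7 kWh × $0.30/kWh = $0.81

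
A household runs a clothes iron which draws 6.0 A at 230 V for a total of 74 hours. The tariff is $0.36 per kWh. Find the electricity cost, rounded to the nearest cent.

$36.76

Power = 6.0 A × 230 V = 1380 W = 1.38 kW
Energy = 1.38 kW × 74 h = 102.12 kWh
Cost = 102.12 kWh × $0.36/kWh = $36.76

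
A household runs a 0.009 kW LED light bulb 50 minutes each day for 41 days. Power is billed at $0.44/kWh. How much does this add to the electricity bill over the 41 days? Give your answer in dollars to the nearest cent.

$0.14

Runtime = 50 min × 41 = 2050 min = 34.166666… h
Energy = 0.009 kW × 34.166666… h = 0.3075 kWh
Cost = 0.3075 kWh × $0.44/kWh = $0.14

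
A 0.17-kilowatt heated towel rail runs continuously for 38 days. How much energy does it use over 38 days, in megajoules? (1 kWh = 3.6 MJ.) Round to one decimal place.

Runtime = 24 h × 38 = 912 h
Energy = 0.17 kW × 912 h = 155.04 kWh
= 155.04 × 3.6 MJ = 558.1 MJ

558.1 MJ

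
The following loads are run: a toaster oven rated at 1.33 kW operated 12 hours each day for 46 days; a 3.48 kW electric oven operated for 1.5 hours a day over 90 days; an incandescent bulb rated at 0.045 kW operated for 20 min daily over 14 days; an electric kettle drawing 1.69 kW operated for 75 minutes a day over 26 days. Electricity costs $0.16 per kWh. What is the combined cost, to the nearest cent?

$201.46

toaster oven: Runtime = 12 h/day × 46 days = 552 h
toaster oven: 1.33 kW × 552 h = 734.16 kWh
electric oven: Runtime = 1.5 h/day × 90 days = 135 h
electric oven: 3.48 kW × 135 h = 469.8 kWh
incandescent bulb: Runtime = 20 min × 14 = 280 min = 4.666666… h
incandescent bulb: 0.045 kW × 4.666666… h = 0.21 kWh
electric kettle: Runtime = 75 min × 26 = 1950 min = 32.5 h
electric kettle: 1.69 kW × 32.5 h = 54.925 kWh
Total energy = 1259.095 kWh
Cost = 1259.095 × $0.16 = $201.46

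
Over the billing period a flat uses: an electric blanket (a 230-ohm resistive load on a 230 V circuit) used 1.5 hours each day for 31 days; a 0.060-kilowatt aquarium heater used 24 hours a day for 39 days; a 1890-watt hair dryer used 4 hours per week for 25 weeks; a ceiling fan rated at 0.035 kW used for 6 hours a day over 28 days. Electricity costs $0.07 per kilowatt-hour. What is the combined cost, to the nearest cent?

electric blanket: Power = V²/R = 230²/230 = 230 W = 0.23 kW
electric blanket: Runtime = 1.5 h/day × 31 days = 46.5 h
electric blanket: 0.23 kW × 46.5 h = 10.695 kWh
aquarium heater: Runtime = 24 h × 39 = 936 h
aquarium heater: 0.06 kW × 936 h = 56.16 kWh
hair dryer: Runtime = 4 h/week × 25 weeks = 100 h
hair dryer: 1.89 kW × 100 h = 189 kWh
ceiling fan: Runtime = 6 h/day × 28 days = 168 h
ceiling fan: 0.035 kW × 168 h = 5.88 kWh
Total energy = 261.735 kWh
Cost = 261.735 × $0.07 = $18.32

$18.32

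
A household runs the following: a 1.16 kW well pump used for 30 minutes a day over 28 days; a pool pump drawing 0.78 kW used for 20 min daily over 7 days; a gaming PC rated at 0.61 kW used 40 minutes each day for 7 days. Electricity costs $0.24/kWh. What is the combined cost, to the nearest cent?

well pump: Runtime = 30 min × 28 = 840 min = 14 h
well pump: 1.16 kW × 14 h = 16.24 kWh
pool pump: Runtime = 20 min × 7 = 140 min = 2.333333… h
pool pump: 0.78 kW × 2.333333… h = 1.82 kWh
gaming PC: Runtime = 40 min × 7 = 280 min = 4.666666… h
gaming PC: 0.61 kW × 4.666666… h = 2.846666… kWh
Total energy = 20.906666… kWh
Cost = 20.906666… × $0.24 = $5.02

$5.02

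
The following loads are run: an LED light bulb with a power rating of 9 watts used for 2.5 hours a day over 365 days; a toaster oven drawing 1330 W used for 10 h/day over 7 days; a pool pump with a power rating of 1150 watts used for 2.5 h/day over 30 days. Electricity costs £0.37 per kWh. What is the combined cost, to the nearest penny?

LED light bulb: Runtime = 2.5 h/day × 365 days = 912.5 h
LED light bulb: 0.009 kW × 912.5 h = 8.2125 kWh
toaster oven: Runtime = 10 h/day × 7 days = 70 h
toaster oven: 1.33 kW × 70 h = 93.1 kWh
pool pump: Runtime = 2.5 h/day × 30 days = 75 h
pool pump: 1.15 kW × 75 h = 86.25 kWh
Total energy = 187.5625 kWh
Cost = 187.5625 × £0.37 = £69.40

£69.40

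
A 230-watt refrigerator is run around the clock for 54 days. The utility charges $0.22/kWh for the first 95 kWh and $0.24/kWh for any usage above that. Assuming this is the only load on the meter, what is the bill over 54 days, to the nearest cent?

$69.64

Runtime = 24 h × 54 = 1296 h
Energy = 0.23 kW × 1296 h = 298.08 kWh
Tier 1 (0–95 kWh): 95 × $0.22 = $20.9
Above 95 kWh: 203.08 × $0.24 = $48.7392
Bill = $69.64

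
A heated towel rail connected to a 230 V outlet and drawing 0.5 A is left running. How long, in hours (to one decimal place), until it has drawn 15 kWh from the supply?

Power = 0.5 A × 230 V = 115 W = 0.115 kW
Hours = 15 kWh ÷ 0.115 kW = 130.4 h

130.4 h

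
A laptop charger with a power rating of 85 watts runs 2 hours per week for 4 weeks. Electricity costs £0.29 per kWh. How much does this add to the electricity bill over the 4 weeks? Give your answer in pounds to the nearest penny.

Runtime = 2 h/week × 4 weeks = 8 h
Energy = 0.085 kW × 8 h = 0.68 kWh
Cost = 0.68 kWh × £0.29/kWh = £0.20

£0.20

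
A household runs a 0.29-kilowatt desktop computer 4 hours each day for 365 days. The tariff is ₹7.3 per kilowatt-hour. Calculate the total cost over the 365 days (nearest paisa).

Runtime = 4 h/day × 365 days = 1460 h
Energy = 0.29 kW × 1460 h = 423.4 kWh
Cost = 423.4 kWh × ₹7.3/kWh = ₹3090.82

₹3090.82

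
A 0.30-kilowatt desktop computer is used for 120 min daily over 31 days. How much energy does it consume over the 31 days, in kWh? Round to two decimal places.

Runtime = 120 min × 31 = 3720 min = 62 h
Energy = 0.3 kW × 62 h = 18.6 kWh

18.60 kWh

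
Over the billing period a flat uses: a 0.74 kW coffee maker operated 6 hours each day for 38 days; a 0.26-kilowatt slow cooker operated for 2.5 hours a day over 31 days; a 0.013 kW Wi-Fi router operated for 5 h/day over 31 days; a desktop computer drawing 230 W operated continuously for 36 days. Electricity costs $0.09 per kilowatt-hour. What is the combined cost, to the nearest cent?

$35.06

coffee maker: Runtime = 6 h/day × 38 days = 228 h
coffee maker: 0.74 kW × 228 h = 168.72 kWh
slow cooker: Runtime = 2.5 h/day × 31 days = 77.5 h
slow cooker: 0.26 kW × 77.5 h = 20.15 kWh
Wi-Fi router: Runtime = 5 h/day × 31 days = 155 h
Wi-Fi router: 0.013 kW × 155 h = 2.015 kWh
desktop computer: Runtime = 24 h × 36 = 864 h
desktop computer: 0.23 kW × 864 h = 198.72 kWh
Total energy = 389.605 kWh
Cost = 389.605 × $0.09 = $35.06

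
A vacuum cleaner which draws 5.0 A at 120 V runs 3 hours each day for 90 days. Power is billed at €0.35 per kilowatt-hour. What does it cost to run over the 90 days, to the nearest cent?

Power = 5.0 A × 120 V = 600 W = 0.6 kW
Runtime = 3 h/day × 90 days = 270 h
Energy = 0.6 kW × 270 h = 162 kWh
Cost = 162 kWh × €0.35/kWh = €56.70

€56.70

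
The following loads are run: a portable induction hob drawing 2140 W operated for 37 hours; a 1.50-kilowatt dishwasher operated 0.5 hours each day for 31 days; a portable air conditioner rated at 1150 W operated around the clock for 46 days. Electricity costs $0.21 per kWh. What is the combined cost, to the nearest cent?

portable induction hob: 2.14 kW × 37 h = 79.18 kWh
dishwasher: Runtime = 0.5 h/day × 31 days = 15.5 h
dishwasher: 1.5 kW × 15.5 h = 23.25 kWh
portable air conditioner: Runtime = 24 h × 46 = 1104 h
portable air conditioner: 1.15 kW × 1104 h = 1269.6 kWh
Total energy = 1372.03 kWh
Cost = 1372.03 × $0.21 = $288.13

$288.13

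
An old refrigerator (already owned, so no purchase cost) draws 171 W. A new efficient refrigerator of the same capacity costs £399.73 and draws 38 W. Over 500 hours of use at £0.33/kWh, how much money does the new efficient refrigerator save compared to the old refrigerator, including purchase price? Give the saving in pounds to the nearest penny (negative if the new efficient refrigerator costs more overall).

old refrigerator: £0.00 + (171/1000) kW × 500 h × £0.33 = £0.00 + £28.215 = £28.215
new efficient refrigerator: £399.73 + (38/1000) kW × 500 h × £0.33 = £399.73 + £6.27 = £406
Saving = £28.215 − £406 = −£377.785 → -£377.79

-£377.79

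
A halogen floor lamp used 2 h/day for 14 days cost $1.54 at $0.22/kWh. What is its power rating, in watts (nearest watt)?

Energy = $1.54 ÷ $0.22/kWh = 7 kWh
Runtime = 2 h/day × 14 days = 28 h
Power = 7 kWh ÷ 28 h = 0.25 kW = 250 W

250 W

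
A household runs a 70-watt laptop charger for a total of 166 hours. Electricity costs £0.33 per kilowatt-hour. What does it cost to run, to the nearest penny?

£3.83

Energy = 0.07 kW × 166 h = 11.62 kWh
Cost = 11.62 kWh × £0.33/kWh = £3.83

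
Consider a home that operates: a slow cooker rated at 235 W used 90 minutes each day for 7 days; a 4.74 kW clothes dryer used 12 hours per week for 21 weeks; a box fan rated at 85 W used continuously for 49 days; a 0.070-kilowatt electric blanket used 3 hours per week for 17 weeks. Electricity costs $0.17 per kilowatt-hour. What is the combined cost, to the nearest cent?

slow cooker: Runtime = 90 min × 7 = 630 min = 10.5 h
slow cooker: 0.235 kW × 10.5 h = 2.4675 kWh
clothes dryer: Runtime = 12 h/week × 21 weeks = 252 h
clothes dryer: 4.74 kW × 252 h = 1194.48 kWh
box fan: Runtime = 24 h × 49 = 1176 h
box fan: 0.085 kW × 1176 h = 99.96 kWh
electric blanket: Runtime = 3 h/week × 17 weeks = 51 h
electric blanket: 0.07 kW × 51 h = 3.57 kWh
Total energy = 1300.4775 kWh
Cost = 1300.4775 × $0.17 = $221.08

$221.08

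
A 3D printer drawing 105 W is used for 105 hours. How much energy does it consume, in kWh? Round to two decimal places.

11.03 kWh

Energy = 0.105 kW × 105 h = 11.025 kWh ≈ 11.03 kWh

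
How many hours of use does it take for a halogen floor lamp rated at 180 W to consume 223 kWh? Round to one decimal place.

1238.9 h

Hours = 223 kWh ÷ 0.18 kW = 1238.9 h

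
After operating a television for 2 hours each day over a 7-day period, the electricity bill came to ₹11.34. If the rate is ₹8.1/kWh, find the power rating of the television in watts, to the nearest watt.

Energy = ₹11.34 ÷ ₹8.1/kWh = 1.4 kWh
Runtime = 2 h/day × 7 days = 14 h
Power = 1.4 kWh ÷ 14 h = 0.1 kW = 100 W

100 W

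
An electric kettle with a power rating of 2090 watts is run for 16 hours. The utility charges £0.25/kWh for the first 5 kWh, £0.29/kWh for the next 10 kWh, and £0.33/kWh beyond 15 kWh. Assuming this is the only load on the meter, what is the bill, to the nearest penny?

£10.24

Energy = 2.09 kW × 16 h = 33.44 kWh
Tier 1 (0–5 kWh): 5 × £0.25 = £1.25
Tier 2 (5–15 kWh): 10 × £0.29 = £2.9
Above 15 kWh: 18.44 × £0.33 = £6.0852
Bill = £10.24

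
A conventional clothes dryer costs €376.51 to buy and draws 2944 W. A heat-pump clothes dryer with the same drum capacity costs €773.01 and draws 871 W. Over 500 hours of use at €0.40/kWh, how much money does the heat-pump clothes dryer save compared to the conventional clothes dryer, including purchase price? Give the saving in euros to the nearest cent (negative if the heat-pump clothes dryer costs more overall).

conventional clothes dryer: €376.51 + (2944/1000) kW × 500 h × €0.40 = €376.51 + €588.8 = €965.31
heat-pump clothes dryer: €773.01 + (871/1000) kW × 500 h × €0.40 = €773.01 + €174.2 = €947.21
Saving = €965.31 − €947.21 = €18.1

€18.10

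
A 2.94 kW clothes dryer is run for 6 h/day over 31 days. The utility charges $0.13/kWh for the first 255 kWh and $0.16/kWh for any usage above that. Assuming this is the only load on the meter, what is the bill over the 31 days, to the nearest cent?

$79.84

Runtime = 6 h/day × 31 days = 186 h
Energy = 2.94 kW × 186 h = 546.84 kWh
Tier 1 (0–255 kWh): 255 × $0.13 = $33.15
Above 255 kWh: 291.84 × $0.16 = $46.6944
Bill = $79.84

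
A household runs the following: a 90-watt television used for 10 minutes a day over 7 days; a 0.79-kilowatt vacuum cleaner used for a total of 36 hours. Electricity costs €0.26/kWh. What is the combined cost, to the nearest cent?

television: Runtime = 10 min × 7 = 70 min = 1.166666… h
television: 0.09 kW × 1.166666… h = 0.105 kWh
vacuum cleaner: 0.79 kW × 36 h = 28.44 kWh
Total energy = 28.545 kWh
Cost = 28.545 × €0.26 = €7.42

€7.42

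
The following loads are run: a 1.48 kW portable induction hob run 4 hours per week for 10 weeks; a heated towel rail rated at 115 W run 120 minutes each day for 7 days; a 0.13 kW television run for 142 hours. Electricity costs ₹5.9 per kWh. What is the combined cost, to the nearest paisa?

portable induction hob: Runtime = 4 h/week × 10 weeks = 40 h
portable induction hob: 1.48 kW × 40 h = 59.2 kWh
heated towel rail: Runtime = 120 min × 7 = 840 min = 14 h
heated towel rail: 0.115 kW × 14 h = 1.61 kWh
television: 0.13 kW × 142 h = 18.46 kWh
Total energy = 79.27 kWh
Cost = 79.27 × ₹5.9 = ₹467.69

₹467.69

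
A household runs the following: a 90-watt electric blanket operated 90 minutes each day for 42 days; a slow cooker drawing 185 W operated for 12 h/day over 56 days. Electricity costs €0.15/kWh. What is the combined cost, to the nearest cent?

electric blanket: Runtime = 90 min × 42 = 3780 min = 63 h
electric blanket: 0.09 kW × 63 h = 5.67 kWh
slow cooker: Runtime = 12 h/day × 56 days = 672 h
slow cooker: 0.185 kW × 672 h = 124.32 kWh
Total energy = 129.99 kWh
Cost = 129.99 × €0.15 = €19.50

€19.50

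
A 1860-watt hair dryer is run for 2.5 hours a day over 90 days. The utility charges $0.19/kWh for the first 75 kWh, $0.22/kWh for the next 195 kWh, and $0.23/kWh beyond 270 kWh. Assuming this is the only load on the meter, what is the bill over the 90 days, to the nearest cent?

Runtime = 2.5 h/day × 90 days = 225 h
Energy = 1.86 kW × 225 h = 418.5 kWh
Tier 1 (0–75 kWh): 75 × $0.19 = $14.25
Tier 2 (75–270 kWh): 195 × $0.22 = $42.9
Above 270 kWh: 148.5 × $0.23 = $34.155
Bill = $91.31

$91.31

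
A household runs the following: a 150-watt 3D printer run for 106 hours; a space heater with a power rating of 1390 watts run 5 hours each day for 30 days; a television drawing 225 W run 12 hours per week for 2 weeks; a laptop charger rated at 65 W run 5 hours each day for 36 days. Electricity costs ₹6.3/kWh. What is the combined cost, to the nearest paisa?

3D printer: 0.15 kW × 106 h = 15.9 kWh
space heater: Runtime = 5 h/day × 30 days = 150 h
space heater: 1.39 kW × 150 h = 208.5 kWh
television: Runtime = 12 h/week × 2 weeks = 24 h
television: 0.225 kW × 24 h = 5.4 kWh
laptop charger: Runtime = 5 h/day × 36 days = 180 h
laptop charger: 0.065 kW × 180 h = 11.7 kWh
Total energy = 241.5 kWh
Cost = 241.5 × ₹6.3 = ₹1521.45

₹1521.45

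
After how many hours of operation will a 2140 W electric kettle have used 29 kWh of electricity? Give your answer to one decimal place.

Hours = 29 kWh ÷ 2.14 kW = 13.6 h

13.6 h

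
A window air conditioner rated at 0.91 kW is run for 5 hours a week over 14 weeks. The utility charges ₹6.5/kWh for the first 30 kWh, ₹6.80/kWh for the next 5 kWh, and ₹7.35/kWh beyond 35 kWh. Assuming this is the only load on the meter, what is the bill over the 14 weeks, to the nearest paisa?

Runtime = 5 h/week × 14 weeks = 70 h
Energy = 0.91 kW × 70 h = 63.7 kWh
Tier 1 (0–30 kWh): 30 × ₹6.5 = ₹195
Tier 2 (30–35 kWh): 5 × ₹6.80 = ₹34
Above 35 kWh: 28.7 × ₹7.35 = ₹210.945
Bill = ₹439.95

₹439.95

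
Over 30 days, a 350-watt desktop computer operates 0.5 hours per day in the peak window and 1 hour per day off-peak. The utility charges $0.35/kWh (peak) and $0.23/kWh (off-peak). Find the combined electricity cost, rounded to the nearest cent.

Peak energy = 0.35 kW × 0.5 h × 30 = 5.25 kWh
Off-peak energy = 0.35 kW × 1 h × 30 = 10.5 kWh
Cost = 5.25 × $0.35 + 10.5 × $0.23 = $1.8375 + $2.415 = $4.25

$4.25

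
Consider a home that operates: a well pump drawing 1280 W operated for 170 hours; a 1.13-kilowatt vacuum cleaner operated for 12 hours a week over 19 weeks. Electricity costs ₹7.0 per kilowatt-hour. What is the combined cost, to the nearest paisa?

₹3326.68

well pump: 1.28 kW × 170 h = 217.6 kWh
vacuum cleaner: Runtime = 12 h/week × 19 weeks = 228 h
vacuum cleaner: 1.13 kW × 228 h = 257.64 kWh
Total energy = 475.24 kWh
Cost = 475.24 × ₹7.0 = ₹3326.68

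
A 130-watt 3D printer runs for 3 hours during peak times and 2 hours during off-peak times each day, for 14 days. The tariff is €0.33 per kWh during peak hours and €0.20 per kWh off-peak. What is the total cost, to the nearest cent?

Peak energy = 0.13 kW × 3 h × 14 = 5.46 kWh
Off-peak energy = 0.13 kW × 2 h × 14 = 3.64 kWh
Cost = 5.46 × €0.33 + 3.64 × €0.20 = €1.8018 + €0.728 = €2.53

€2.53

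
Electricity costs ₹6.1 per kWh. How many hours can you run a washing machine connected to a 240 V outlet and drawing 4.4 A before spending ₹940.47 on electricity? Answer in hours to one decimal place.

146.0 h

Power = 4.4 A × 240 V = 1056 W = 1.056 kW
Energy available = ₹940.47 ÷ ₹6.1/kWh = 154.1754 kWh
Hours = 154.1754 kWh ÷ 1.056 kW = 146.0 h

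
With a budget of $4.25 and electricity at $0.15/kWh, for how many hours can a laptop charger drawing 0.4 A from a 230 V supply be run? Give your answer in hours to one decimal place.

308.0 h

Power = 0.4 A × 230 V = 92 W = 0.092 kW
Energy available = $4.25 ÷ $0.15/kWh = 28.3333 kWh
Hours = 28.3333 kWh ÷ 0.092 kW = 308.0 h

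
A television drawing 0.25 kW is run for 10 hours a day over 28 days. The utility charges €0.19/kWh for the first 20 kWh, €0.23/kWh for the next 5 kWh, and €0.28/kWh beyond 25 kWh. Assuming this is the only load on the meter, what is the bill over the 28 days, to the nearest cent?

€17.55

Runtime = 10 h/day × 28 days = 280 h
Energy = 0.25 kW × 280 h = 70 kWh
Tier 1 (0–20 kWh): 20 × €0.19 = €3.8
Tier 2 (20–25 kWh): 5 × €0.23 = €1.15
Above 25 kWh: 45 × €0.28 = €12.6
Bill = €17.55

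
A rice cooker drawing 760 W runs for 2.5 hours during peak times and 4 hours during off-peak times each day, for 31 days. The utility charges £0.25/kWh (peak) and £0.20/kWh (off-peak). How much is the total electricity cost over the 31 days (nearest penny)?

£33.57

Peak energy = 0.76 kW × 2.5 h × 31 = 58.9 kWh
Off-peak energy = 0.76 kW × 4 h × 31 = 94.24 kWh
Cost = 58.9 × £0.25 + 94.24 × £0.20 = £14.725 + £18.848 = £33.57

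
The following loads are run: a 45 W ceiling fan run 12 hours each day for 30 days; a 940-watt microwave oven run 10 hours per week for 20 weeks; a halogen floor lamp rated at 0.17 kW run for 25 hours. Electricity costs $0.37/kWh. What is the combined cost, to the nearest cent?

ceiling fan: Runtime = 12 h/day × 30 days = 360 h
ceiling fan: 0.045 kW × 360 h = 16.2 kWh
microwave oven: Runtime = 10 h/week × 20 weeks = 200 h
microwave oven: 0.94 kW × 200 h = 188 kWh
halogen floor lamp: 0.17 kW × 25 h = 4.25 kWh
Total energy = 208.45 kWh
Cost = 208.45 × $0.37 = $77.13

$77.13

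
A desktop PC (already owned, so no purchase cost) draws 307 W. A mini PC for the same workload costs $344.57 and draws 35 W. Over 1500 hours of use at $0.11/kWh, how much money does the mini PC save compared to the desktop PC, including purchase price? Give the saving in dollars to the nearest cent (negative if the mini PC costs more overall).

-$299.69

desktop PC: $0.00 + (307/1000) kW × 1500 h × $0.11 = $0.00 + $50.655 = $50.655
mini PC: $344.57 + (35/1000) kW × 1500 h × $0.11 = $344.57 + $5.775 = $350.345
Saving = $50.655 − $350.345 = −$299.69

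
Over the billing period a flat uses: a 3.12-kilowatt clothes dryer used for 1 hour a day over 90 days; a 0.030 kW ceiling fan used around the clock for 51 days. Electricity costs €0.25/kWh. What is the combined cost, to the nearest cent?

clothes dryer: Runtime = 1 h/day × 90 days = 90 h
clothes dryer: 3.12 kW × 90 h = 280.8 kWh
ceiling fan: Runtime = 24 h × 51 = 1224 h
ceiling fan: 0.03 kW × 1224 h = 36.72 kWh
Total energy = 317.52 kWh
Cost = 317.52 × €0.25 = €79.38

€79.38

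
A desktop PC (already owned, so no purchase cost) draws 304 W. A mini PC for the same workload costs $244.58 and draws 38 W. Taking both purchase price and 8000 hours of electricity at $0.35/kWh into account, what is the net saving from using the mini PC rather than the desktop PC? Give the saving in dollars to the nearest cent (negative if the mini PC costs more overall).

desktop PC: $0.00 + (304/1000) kW × 8000 h × $0.35 = $0.00 + $851.2 = $851.2
mini PC: $244.58 + (38/1000) kW × 8000 h × $0.35 = $244.58 + $106.4 = $350.98
Saving = $851.2 − $350.98 = $500.22

$500.22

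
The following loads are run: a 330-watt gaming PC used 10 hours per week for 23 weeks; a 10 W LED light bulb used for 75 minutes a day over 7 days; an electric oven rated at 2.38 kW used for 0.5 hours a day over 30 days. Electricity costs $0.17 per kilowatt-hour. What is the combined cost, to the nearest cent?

$18.99

gaming PC: Runtime = 10 h/week × 23 weeks = 230 h
gaming PC: 0.33 kW × 230 h = 75.9 kWh
LED light bulb: Runtime = 75 min × 7 = 525 min = 8.75 h
LED light bulb: 0.01 kW × 8.75 h = 0.0875 kWh
electric oven: Runtime = 0.5 h/day × 30 days = 15 h
electric oven: 2.38 kW × 15 h = 35.7 kWh
Total energy = 111.6875 kWh
Cost = 111.6875 × $0.17 = $18.99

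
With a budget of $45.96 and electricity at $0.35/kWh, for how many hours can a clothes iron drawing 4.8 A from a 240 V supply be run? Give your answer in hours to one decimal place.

114.0 h

Power = 4.8 A × 240 V = 1152 W = 1.152 kW
Energy available = $45.96 ÷ $0.35/kWh = 131.3143 kWh
Hours = 131.3143 kWh ÷ 1.152 kW = 114.0 h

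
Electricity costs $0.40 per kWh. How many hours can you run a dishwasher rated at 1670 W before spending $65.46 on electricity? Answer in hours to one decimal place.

98.0 h

Energy available = $65.46 ÷ $0.40/kWh = 163.65 kWh
Hours = 163.65 kWh ÷ 1.67 kW = 98.0 h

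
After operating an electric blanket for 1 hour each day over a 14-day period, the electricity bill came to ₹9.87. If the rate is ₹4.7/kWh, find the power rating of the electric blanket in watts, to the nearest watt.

150 W

Energy = ₹9.87 ÷ ₹4.7/kWh = 2.1 kWh
Runtime = 1 h/day × 14 days = 14 h
Power = 2.1 kWh ÷ 14 h = 0.15 kW = 150 W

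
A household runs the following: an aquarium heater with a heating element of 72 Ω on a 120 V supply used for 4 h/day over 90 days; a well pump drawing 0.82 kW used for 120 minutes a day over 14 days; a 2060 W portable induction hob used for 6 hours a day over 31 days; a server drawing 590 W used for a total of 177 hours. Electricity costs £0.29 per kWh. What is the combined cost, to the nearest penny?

aquarium heater: Power = V²/R = 120²/72 = 200 W = 0.2 kW
aquarium heater: Runtime = 4 h/day × 90 days = 360 h
aquarium heater: 0.2 kW × 360 h = 72 kWh
well pump: Runtime = 120 min × 14 = 1680 min = 28 h
well pump: 0.82 kW × 28 h = 22.96 kWh
portable induction hob: Runtime = 6 h/day × 31 days = 186 h
portable induction hob: 2.06 kW × 186 h = 383.16 kWh
server: 0.59 kW × 177 h = 104.43 kWh
Total energy = 582.55 kWh
Cost = 582.55 × £0.29 = £168.94

£168.94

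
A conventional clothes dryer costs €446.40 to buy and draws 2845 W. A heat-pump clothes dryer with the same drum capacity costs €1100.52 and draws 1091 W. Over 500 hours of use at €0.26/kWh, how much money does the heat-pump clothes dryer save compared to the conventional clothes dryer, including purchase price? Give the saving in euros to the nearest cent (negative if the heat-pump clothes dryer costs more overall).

-€426.10

conventional clothes dryer: €446.40 + (2845/1000) kW × 500 h × €0.26 = €446.40 + €369.85 = €816.25
heat-pump clothes dryer: €1100.52 + (1091/1000) kW × 500 h × €0.26 = €1100.52 + €141.83 = €1242.35
Saving = €816.25 − €1242.35 = −€426.1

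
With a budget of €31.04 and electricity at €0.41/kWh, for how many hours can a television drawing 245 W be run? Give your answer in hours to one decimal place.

Energy available = €31.04 ÷ €0.41/kWh = 75.7073 kWh
Hours = 75.7073 kWh ÷ 0.245 kW = 309.0 h

309.0 h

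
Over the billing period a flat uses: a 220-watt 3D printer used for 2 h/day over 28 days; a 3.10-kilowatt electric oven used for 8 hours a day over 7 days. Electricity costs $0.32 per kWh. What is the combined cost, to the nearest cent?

3D printer: Runtime = 2 h/day × 28 days = 56 h
3D printer: 0.22 kW × 56 h = 12.32 kWh
electric oven: Runtime = 8 h/day × 7 days = 56 h
electric oven: 3.1 kW × 56 h = 173.6 kWh
Total energy = 185.92 kWh
Cost = 185.92 × $0.32 = $59.49

$59.49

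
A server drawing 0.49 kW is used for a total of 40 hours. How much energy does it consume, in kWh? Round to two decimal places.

Energy = 0.49 kW × 40 h = 19.6 kWh

19.60 kWh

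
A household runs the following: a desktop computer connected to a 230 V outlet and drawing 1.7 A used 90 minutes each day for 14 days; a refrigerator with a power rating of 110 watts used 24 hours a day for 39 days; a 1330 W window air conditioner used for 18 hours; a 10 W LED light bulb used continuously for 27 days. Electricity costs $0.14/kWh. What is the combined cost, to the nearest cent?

$19.82

desktop computer: Power = 1.7 A × 230 V = 391 W = 0.391 kW
desktop computer: Runtime = 90 min × 14 = 1260 min = 21 h
desktop computer: 0.391 kW × 21 h = 8.211 kWh
refrigerator: Runtime = 24 h × 39 = 936 h
refrigerator: 0.11 kW × 936 h = 102.96 kWh
window air conditioner: 1.33 kW × 18 h = 23.94 kWh
LED light bulb: Runtime = 24 h × 27 = 648 h
LED light bulb: 0.01 kW × 648 h = 6.48 kWh
Total energy = 141.591 kWh
Cost = 141.591 × $0.14 = $19.82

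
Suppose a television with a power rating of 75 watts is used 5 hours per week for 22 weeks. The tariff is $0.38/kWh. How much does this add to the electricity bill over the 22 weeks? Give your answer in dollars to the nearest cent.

Runtime = 5 h/week × 22 weeks = 110 h
Energy = 0.075 kW × 110 h = 8.25 kWh
Cost = 8.25 kWh × $0.38/kWh = $3.14

$3.14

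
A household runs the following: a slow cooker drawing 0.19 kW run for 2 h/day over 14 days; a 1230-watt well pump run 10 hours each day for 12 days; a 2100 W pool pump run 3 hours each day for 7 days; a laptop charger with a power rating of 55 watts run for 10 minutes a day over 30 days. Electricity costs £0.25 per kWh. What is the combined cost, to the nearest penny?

£49.32

slow cooker: Runtime = 2 h/day × 14 days = 28 h
slow cooker: 0.19 kW × 28 h = 5.32 kWh
well pump: Runtime = 10 h/day × 12 days = 120 h
well pump: 1.23 kW × 120 h = 147.6 kWh
pool pump: Runtime = 3 h/day × 7 days = 21 h
pool pump: 2.1 kW × 21 h = 44.1 kWh
laptop charger: Runtime = 10 min × 30 = 300 min = 5 h
laptop charger: 0.055 kW × 5 h = 0.275 kWh
Total energy = 197.295 kWh
Cost = 197.295 × £0.25 = £49.32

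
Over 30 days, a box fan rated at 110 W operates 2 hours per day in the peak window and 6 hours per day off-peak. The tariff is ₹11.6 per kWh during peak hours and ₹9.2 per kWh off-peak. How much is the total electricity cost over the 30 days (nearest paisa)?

Peak energy = 0.11 kW × 2 h × 30 = 6.6 kWh
Off-peak energy = 0.11 kW × 6 h × 30 = 19.8 kWh
Cost = 6.6 × ₹11.6 + 19.8 × ₹9.2 = ₹76.56 + ₹182.16 = ₹258.72

₹258.72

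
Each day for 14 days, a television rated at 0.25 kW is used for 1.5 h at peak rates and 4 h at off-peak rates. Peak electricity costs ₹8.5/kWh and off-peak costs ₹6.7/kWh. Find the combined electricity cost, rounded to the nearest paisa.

₹138.43

Peak energy = 0.25 kW × 1.5 h × 14 = 5.25 kWh
Off-peak energy = 0.25 kW × 4 h × 14 = 14 kWh
Cost = 5.25 × ₹8.5 + 14 × ₹6.7 = ₹44.625 + ₹93.8 = ₹138.43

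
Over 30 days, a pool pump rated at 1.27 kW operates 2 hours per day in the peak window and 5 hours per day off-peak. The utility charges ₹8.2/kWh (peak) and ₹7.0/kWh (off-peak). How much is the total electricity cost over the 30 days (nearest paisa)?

₹1958.34

Peak energy = 1.27 kW × 2 h × 30 = 76.2 kWh
Off-peak energy = 1.27 kW × 5 h × 30 = 190.5 kWh
Cost = 76.2 × ₹8.2 + 190.5 × ₹7.0 = ₹624.84 + ₹1333.5 = ₹1958.34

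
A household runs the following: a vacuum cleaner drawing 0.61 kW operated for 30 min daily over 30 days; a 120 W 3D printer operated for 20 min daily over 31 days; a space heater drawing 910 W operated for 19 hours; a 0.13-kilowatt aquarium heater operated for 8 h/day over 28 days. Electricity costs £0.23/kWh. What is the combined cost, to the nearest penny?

£13.06

vacuum cleaner: Runtime = 30 min × 30 = 900 min = 15 h
vacuum cleaner: 0.61 kW × 15 h = 9.15 kWh
3D printer: Runtime = 20 min × 31 = 620 min = 10.333333… h
3D printer: 0.12 kW × 10.333333… h = 1.24 kWh
space heater: 0.91 kW × 19 h = 17.29 kWh
aquarium heater: Runtime = 8 h/day × 28 days = 224 h
aquarium heater: 0.13 kW × 224 h = 29.12 kWh
Total energy = 56.8 kWh
Cost = 56.8 × £0.23 = £13.06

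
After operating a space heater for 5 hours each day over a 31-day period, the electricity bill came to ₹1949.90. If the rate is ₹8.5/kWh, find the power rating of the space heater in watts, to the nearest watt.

Energy = ₹1949.90 ÷ ₹8.5/kWh = 229.4 kWh
Runtime = 5 h/day × 31 days = 155 h
Power = 229.4 kWh ÷ 155 h = 1.48 kW = 1480 W

1480 W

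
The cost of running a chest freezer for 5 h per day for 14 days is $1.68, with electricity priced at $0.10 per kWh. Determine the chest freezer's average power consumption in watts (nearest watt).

Energy = $1.68 ÷ $0.10/kWh = 16.8 kWh
Runtime = 5 h/day × 14 days = 70 h
Power = 16.8 kWh ÷ 70 h = 0.24 kW = 240 W

240 W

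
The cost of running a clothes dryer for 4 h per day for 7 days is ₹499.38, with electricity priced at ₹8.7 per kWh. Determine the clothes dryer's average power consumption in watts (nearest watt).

2050 W

Energy = ₹499.38 ÷ ₹8.7/kWh = 57.4 kWh
Runtime = 4 h/day × 7 days = 28 h
Power = 57.4 kWh ÷ 28 h = 2.05 kW = 2050 W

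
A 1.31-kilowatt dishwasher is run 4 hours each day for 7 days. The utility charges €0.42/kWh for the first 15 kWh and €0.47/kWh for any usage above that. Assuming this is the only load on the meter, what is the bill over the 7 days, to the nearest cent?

Runtime = 4 h/day × 7 days = 28 h
Energy = 1.31 kW × 28 h = 36.68 kWh
Tier 1 (0–15 kWh): 15 × €0.42 = €6.3
Above 15 kWh: 21.68 × €0.47 = €10.1896
Bill = €16.49

€16.49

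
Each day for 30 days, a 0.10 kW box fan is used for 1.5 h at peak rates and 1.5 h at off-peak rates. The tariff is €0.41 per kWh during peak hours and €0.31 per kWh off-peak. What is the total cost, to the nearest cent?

€3.24

Peak energy = 0.1 kW × 1.5 h × 30 = 4.5 kWh
Off-peak energy = 0.1 kW × 1.5 h × 30 = 4.5 kWh
Cost = 4.5 × €0.41 + 4.5 × €0.31 = €1.845 + €1.395 = €3.24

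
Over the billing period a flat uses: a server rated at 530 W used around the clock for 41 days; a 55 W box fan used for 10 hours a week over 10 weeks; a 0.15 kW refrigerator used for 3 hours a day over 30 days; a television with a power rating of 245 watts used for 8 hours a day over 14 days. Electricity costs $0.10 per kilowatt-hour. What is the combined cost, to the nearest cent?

server: Runtime = 24 h × 41 = 984 h
server: 0.53 kW × 984 h = 521.52 kWh
box fan: Runtime = 10 h/week × 10 weeks = 100 h
box fan: 0.055 kW × 100 h = 5.5 kWh
refrigerator: Runtime = 3 h/day × 30 days = 90 h
refrigerator: 0.15 kW × 90 h = 13.5 kWh
television: Runtime = 8 h/day × 14 days = 112 h
television: 0.245 kW × 112 h = 27.44 kWh
Total energy = 567.96 kWh
Cost = 567.96 × $0.10 = $56.80

$56.80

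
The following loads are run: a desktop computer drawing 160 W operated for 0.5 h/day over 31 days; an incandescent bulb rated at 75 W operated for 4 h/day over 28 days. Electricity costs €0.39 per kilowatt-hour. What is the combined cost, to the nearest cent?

€4.24

desktop computer: Runtime = 0.5 h/day × 31 days = 15.5 h
desktop computer: 0.16 kW × 15.5 h = 2.48 kWh
incandescent bulb: Runtime = 4 h/day × 28 days = 112 h
incandescent bulb: 0.075 kW × 112 h = 8.4 kWh
Total energy = 10.88 kWh
Cost = 10.88 × €0.39 = €4.24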